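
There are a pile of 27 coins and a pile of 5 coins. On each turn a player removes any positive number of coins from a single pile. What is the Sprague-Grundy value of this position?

30

Nim-sum: 27 ⊕ 5 = 30.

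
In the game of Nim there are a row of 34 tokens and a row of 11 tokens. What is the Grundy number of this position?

Nim-sum: 34 ^ 11 = 41.

41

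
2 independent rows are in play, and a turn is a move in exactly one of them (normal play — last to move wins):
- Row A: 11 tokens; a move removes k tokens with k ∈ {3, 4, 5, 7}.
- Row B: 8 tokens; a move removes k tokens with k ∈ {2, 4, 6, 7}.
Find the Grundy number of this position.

Build the Grundy sequence for row A with g(k) = mex{g(k−s) : s ∈ {3, 4, 5, 7}, s ≤ k}:
k:     0  1  2  3  4  5  6  7  8  9 10 11
g(k):  0  0  0  1  1  1  2  2  2  3  0  0
So g(11) = 0.
Build the Grundy sequence for row B with g(k) = mex{g(k−s) : s ∈ {2, 4, 6, 7}, s ≤ k}:
k:     0  1  2  3  4  5  6  7  8
g(k):  0  0  1  1  2  2  3  3  4
So g(8) = 4.
The value of a disjunctive sum is the nim-sum of the parts.
Combined value = 0 ⊕ 4 = 4.

4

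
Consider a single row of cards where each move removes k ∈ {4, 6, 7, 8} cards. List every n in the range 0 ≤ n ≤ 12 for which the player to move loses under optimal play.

0, 1, 2, 3, 12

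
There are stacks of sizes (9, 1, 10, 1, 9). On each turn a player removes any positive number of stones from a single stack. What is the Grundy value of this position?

Compute the nim-sum pairwise:
9 ^ 1 = 8
8 ^ 10 = 2
2 ^ 1 = 3
3 ^ 9 = 10

10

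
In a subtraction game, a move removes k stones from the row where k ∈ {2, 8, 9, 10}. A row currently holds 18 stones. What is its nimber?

Build the Grundy sequence with g(k) = mex{g(k−s) : s ∈ {2, 8, 9, 10}, s ≤ k}:
k:     0  1  2  3  4  5  6  7  8  9 10 11 12 13 14 15 16 17 18
g(k):  0  0  1  1  0  0  1  1  2  2  3  3  2  2  3  3  0  0  1
So g(18) = 1.

1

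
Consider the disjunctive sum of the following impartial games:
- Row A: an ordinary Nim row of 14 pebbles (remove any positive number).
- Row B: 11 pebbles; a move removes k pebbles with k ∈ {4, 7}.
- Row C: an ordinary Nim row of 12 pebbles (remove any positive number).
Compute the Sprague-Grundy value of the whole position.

Row A is a plain Nim row of size 14, so its Grundy value is 14.
For row B, compute g(0), g(1), … with moves {4, 7}:
g(0) = mex{} = 0
g(1) = mex{} = 0
g(2) = mex{} = 0
g(3) = mex{} = 0
g(4) = mex{0} = 1
g(5) = mex{0} = 1
g(6) = mex{0} = 1
g(7) = mex{0} = 1
g(8) = mex{0,1} = 2
g(9) = mex{0,1} = 2
g(10) = mex{0,1} = 2
g(11) = mex{1} = 0
So g(11) = 0.
Row C is a plain Nim row of size 12, so its Grundy value is 12.
By the Sprague-Grundy theorem, the Grundy value of a sum of independent games is the XOR of the component values.
Combined value = 14 XOR 0 XOR 12 = 2.

2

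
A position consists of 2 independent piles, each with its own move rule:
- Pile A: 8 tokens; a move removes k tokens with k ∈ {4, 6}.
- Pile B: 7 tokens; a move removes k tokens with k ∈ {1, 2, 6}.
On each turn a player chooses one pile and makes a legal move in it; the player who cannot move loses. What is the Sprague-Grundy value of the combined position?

Build the Grundy sequence for pile A with g(k) = mex{g(k−s) : s ∈ {4, 6}, s ≤ k}:
k:     0  1  2  3  4  5  6  7  8
g(k):  0  0  0  0  1  1  1  1  2
So g(8) = 2.
Build the Grundy sequence for pile B with g(k) = mex{g(k−s) : s ∈ {1, 2, 6}, s ≤ k}:
g(0) = mex{} = 0
g(1) = mex{0} = 1
g(2) = mex{0,1} = 2
g(3) = mex{1,2} = 0
g(4) = mex{0,2} = 1
g(5) = mex{0,1} = 2
g(6) = mex{0,1,2} = 3
g(7) = mex{1,2,3} = 0
So g(7) = 0.
By the Sprague-Grundy theorem, the Grundy value of a sum of independent games is the XOR of the component values.
Combined value = 2 XOR 0 = 2.

2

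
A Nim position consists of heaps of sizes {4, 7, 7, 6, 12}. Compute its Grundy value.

14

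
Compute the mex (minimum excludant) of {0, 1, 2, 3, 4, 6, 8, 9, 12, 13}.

The values 0, 1, 2, 3, 4 are all present; 5 is the first non-negative integer missing from the set.

5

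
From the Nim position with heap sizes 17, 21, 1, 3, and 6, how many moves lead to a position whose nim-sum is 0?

Compute the nim-sum pairwise:
17 ^ 21 = 4
4 ^ 1 = 5
5 ^ 3 = 6
6 ^ 6 = 0
The nim-sum is already 0, so every move leaves a nonzero nim-sum — there are no winning moves.

0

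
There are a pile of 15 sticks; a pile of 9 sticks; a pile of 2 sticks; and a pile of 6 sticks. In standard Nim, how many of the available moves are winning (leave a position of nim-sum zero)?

3

Compute the nim-sum pairwise:
15 XOR 9 = 6
6 XOR 2 = 4
4 XOR 6 = 2
The overall nim-sum is X = 2. A pile of size p has a winning move iff p XOR X < p (reduce it to p XOR X).
  15: 15 XOR 2 = 13 < 15 — winning move (to 13).
  9: 9 XOR 2 = 11 ≥ 9 — no move.
  2: 2 XOR 2 = 0 < 2 — winning move (to 0).
  6: 6 XOR 2 = 4 < 6 — winning move (to 4).
That gives 3 winning moves.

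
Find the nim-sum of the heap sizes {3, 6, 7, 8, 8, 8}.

10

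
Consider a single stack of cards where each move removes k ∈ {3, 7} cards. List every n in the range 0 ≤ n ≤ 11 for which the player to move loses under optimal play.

Grundy values for subtraction set {3, 7}:
g(0) = mex{} = 0
g(1) = mex{} = 0
g(2) = mex{} = 0
g(3) = mex{0} = 1
g(4) = mex{0} = 1
g(5) = mex{0} = 1
g(6) = mex{1} = 0
g(7) = mex{0,1} = 2
g(8) = mex{0,1} = 2
g(9) = mex{0} = 1
g(10) = mex{1,2} = 0
g(11) = mex{1,2} = 0
The P-positions (g = 0) in 0..11 are 0, 1, 2, 6, 10, 11.

0, 1, 2, 6, 10, 11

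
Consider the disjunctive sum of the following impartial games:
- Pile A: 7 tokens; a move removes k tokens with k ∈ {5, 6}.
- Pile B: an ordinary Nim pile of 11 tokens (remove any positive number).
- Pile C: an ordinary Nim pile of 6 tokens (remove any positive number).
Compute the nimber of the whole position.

12

Grundy values for pile A (subtraction set {5, 6}):
k:     0  1  2  3  4  5  6  7
g(k):  0  0  0  0  0  1  1  1
So g(7) = 1.
Pile B is a plain Nim pile of size 11, so its Grundy value is 11.
Pile C is a plain Nim pile of size 6, so its Grundy value is 6.
The value of a disjunctive sum is the nim-sum of the parts.
Combined value = 1 ⊕ 11 ⊕ 6 = 12.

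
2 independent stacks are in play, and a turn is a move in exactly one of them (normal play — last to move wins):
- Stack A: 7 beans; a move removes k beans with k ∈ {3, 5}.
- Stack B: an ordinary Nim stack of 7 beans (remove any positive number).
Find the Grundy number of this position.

5

For stack A, compute g(0), g(1), … with moves {3, 5}:
k:     0  1  2  3  4  5  6  7
g(k):  0  0  0  1  1  1  2  2
So g(7) = 2.
Stack B is a plain Nim stack of size 7, so its Grundy value is 7.
By the Sprague-Grundy theorem, the Grundy value of a sum of independent games is the XOR of the component values.
Combined value = 2 XOR 7 = 5.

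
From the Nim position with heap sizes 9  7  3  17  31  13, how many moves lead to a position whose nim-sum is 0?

3

Bitwise XOR of the heap sizes:
  01001  (9)
  00111  (7)
  00011  (3)
  10001  (17)
  11111  (31)
  01101  (13)
  -----
  01110  (14)
The overall nim-sum is X = 14. A heap of size p has a winning move iff p XOR X < p (reduce it to p XOR X).
  9: 9 XOR 14 = 7 < 9 — winning move (to 7).
  7: 7 XOR 14 = 9 ≥ 7 — no move.
  3: 3 XOR 14 = 13 ≥ 3 — no move.
  17: 17 XOR 14 = 31 ≥ 17 — no move.
  31: 31 XOR 14 = 17 < 31 — winning move (to 17).
  13: 13 XOR 14 = 3 < 13 — winning move (to 3).
That gives 3 winning moves.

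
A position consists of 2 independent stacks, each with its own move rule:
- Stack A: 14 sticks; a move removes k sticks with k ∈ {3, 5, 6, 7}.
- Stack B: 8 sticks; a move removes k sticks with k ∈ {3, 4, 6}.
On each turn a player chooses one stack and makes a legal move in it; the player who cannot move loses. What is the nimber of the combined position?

For stack A, compute g(0), g(1), … with moves {3, 5, 6, 7}:
k:     0  1  2  3  4  5  6  7  8  9 10 11 12 13 14
g(k):  0  0  0  1  1  1  2  2  2  3  0  0  0  1  1
So g(14) = 1.
Build the Grundy sequence for stack B with g(k) = mex{g(k−s) : s ∈ {3, 4, 6}, s ≤ k}:
g(0) = mex{} = 0
g(1) = mex{} = 0
g(2) = mex{} = 0
g(3) = mex{0} = 1
g(4) = mex{0} = 1
g(5) = mex{0} = 1
g(6) = mex{0,1} = 2
g(7) = mex{0,1} = 2
g(8) = mex{0,1} = 2
So g(8) = 2.
By the Sprague-Grundy theorem, the Grundy value of a sum of independent games is the XOR of the component values.
Combined value = 1 ⊕ 2 = 3.

3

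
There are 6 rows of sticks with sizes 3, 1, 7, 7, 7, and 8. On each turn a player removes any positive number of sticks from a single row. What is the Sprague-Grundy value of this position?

Bitwise XOR of the heap sizes:
  0011  (3)
  0001  (1)
  0111  (7)
  0111  (7)
  0111  (7)
  1000  (8)
  ----
  1101  (13)

13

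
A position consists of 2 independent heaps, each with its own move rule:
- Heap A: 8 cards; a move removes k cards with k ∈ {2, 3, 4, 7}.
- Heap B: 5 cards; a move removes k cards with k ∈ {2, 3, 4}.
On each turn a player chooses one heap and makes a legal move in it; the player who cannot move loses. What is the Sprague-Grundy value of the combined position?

Grundy values for heap A (subtraction set {2, 3, 4, 7}):
g(0) = mex{} = 0
g(1) = mex{} = 0
g(2) = mex{0} = 1
g(3) = mex{0} = 1
g(4) = mex{0,1} = 2
g(5) = mex{0,1} = 2
g(6) = mex{1,2} = 0
g(7) = mex{0,1,2} = 3
g(8) = mex{0,2} = 1
So g(8) = 1.
Grundy values for heap B (subtraction set {2, 3, 4}):
g(0) = mex{} = 0
g(1) = mex{} = 0
g(2) = mex{0} = 1
g(3) = mex{0} = 1
g(4) = mex{0,1} = 2
g(5) = mex{0,1} = 2
So g(5) = 2.
The value of a disjunctive sum is the nim-sum of the parts.
Combined value = 1 ⊕ 2 = 3.

3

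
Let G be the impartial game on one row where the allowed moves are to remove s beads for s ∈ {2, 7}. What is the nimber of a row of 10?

0

Grundy values for subtraction set {2, 7}:
k:     0  1  2  3  4  5  6  7  8  9 10
g(k):  0  0  1  1  0  0  1  1  2  0  0
So g(10) = 0.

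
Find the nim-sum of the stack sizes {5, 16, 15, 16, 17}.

27

In binary:
  00101  (5)
  10000  (16)
  01111  (15)
  10000  (16)
  10001  (17)
  -----
  11011  (27)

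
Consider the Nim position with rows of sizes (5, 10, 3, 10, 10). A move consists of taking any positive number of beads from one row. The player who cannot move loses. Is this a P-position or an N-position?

N-position

Compute the nim-sum pairwise:
5 XOR 10 = 15
15 XOR 3 = 12
12 XOR 10 = 6
6 XOR 10 = 12
The nim-sum is 12 ≠ 0, so this is an N-position: the player to move can win.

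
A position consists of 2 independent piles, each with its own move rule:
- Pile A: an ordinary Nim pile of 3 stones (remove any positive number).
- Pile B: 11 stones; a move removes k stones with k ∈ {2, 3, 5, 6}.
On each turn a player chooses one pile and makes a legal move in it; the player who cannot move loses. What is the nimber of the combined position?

Pile A is a plain Nim pile of size 3, so its Grundy value is 3.
Build the Grundy sequence for pile B with g(k) = mex{g(k−s) : s ∈ {2, 3, 5, 6}, s ≤ k}:
g(0) = mex{} = 0
g(1) = mex{} = 0
g(2) = mex{0} = 1
g(3) = mex{0} = 1
g(4) = mex{0,1} = 2
g(5) = mex{0,1} = 2
g(6) = mex{0,1,2} = 3
g(7) = mex{0,1,2} = 3
g(8) = mex{1,2,3} = 0
g(9) = mex{1,2,3} = 0
g(10) = mex{0,2,3} = 1
g(11) = mex{0,2,3} = 1
So g(11) = 1.
By the Sprague-Grundy theorem, the Grundy value of a sum of independent games is the XOR of the component values.
Combined value = 3 ⊕ 1 = 2.

2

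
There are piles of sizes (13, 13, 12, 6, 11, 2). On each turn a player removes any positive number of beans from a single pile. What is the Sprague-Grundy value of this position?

3

Compute the nim-sum pairwise:
13 ^ 13 = 0
0 ^ 12 = 12
12 ^ 6 = 10
10 ^ 11 = 1
1 ^ 2 = 3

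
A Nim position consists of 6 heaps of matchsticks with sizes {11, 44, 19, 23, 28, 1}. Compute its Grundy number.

Compute the nim-sum pairwise:
11 ^ 44 = 39
39 ^ 19 = 52
52 ^ 23 = 35
35 ^ 28 = 63
63 ^ 1 = 62

62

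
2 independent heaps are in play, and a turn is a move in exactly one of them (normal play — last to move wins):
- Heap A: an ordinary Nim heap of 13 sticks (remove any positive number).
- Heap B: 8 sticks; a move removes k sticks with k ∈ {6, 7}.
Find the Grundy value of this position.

12

Heap A is a plain Nim heap of size 13, so its Grundy value is 13.
Grundy values for heap B (subtraction set {6, 7}):
g(0) = mex{} = 0
g(1) = mex{} = 0
g(2) = mex{} = 0
g(3) = mex{} = 0
g(4) = mex{} = 0
g(5) = mex{} = 0
g(6) = mex{0} = 1
g(7) = mex{0} = 1
g(8) = mex{0} = 1
So g(8) = 1.
By the Sprague-Grundy theorem, the Grundy value of a sum of independent games is the XOR of the component values.
Combined value = 13 XOR 1 = 12.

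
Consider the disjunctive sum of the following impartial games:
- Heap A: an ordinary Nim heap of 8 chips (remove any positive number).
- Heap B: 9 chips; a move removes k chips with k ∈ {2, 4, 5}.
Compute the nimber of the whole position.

9

Heap A is a plain Nim heap of size 8, so its Grundy value is 8.
For heap B, compute g(0), g(1), … with moves {2, 4, 5}:
g(0) = mex{} = 0
g(1) = mex{} = 0
g(2) = mex{0} = 1
g(3) = mex{0} = 1
g(4) = mex{0,1} = 2
g(5) = mex{0,1} = 2
g(6) = mex{0,1,2} = 3
g(7) = mex{1,2} = 0
g(8) = mex{1,2,3} = 0
g(9) = mex{0,2} = 1
So g(9) = 1.
The value of a disjunctive sum is the nim-sum of the parts.
Combined value = 8 ⊕ 1 = 9.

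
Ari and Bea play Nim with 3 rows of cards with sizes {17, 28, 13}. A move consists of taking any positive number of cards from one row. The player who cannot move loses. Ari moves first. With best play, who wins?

Bea wins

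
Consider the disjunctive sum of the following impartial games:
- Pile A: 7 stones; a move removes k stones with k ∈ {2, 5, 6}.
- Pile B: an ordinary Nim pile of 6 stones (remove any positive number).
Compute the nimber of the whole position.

5

Grundy values for pile A (subtraction set {2, 5, 6}):
g(0) = mex{} = 0
g(1) = mex{} = 0
g(2) = mex{0} = 1
g(3) = mex{0} = 1
g(4) = mex{1} = 0
g(5) = mex{0,1} = 2
g(6) = mex{0} = 1
g(7) = mex{0,1,2} = 3
So g(7) = 3.
Pile B is a plain Nim pile of size 6, so its Grundy value is 6.
The value of a disjunctive sum is the nim-sum of the parts.
Combined value = 3 ⊕ 6 = 5.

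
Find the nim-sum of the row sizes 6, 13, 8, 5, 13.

11

Compute the nim-sum pairwise:
6 ⊕ 13 = 11
11 ⊕ 8 = 3
3 ⊕ 5 = 6
6 ⊕ 13 = 11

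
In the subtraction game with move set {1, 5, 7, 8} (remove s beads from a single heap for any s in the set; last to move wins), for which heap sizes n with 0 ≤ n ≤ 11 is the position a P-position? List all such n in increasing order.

0, 2, 4, 6

Build the Grundy sequence with g(k) = mex{g(k−s) : s ∈ {1, 5, 7, 8}, s ≤ k}:
g(0) = mex{} = 0
g(1) = mex{0} = 1
g(2) = mex{1} = 0
g(3) = mex{0} = 1
g(4) = mex{1} = 0
g(5) = mex{0} = 1
g(6) = mex{1} = 0
g(7) = mex{0} = 1
g(8) = mex{0,1} = 2
g(9) = mex{0,1,2} = 3
g(10) = mex{0,1,3} = 2
g(11) = mex{0,1,2} = 3
The P-positions (g = 0) in 0..11 are 0, 2, 4, 6.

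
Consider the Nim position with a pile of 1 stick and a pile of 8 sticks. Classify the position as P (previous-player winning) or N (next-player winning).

N-position

Bitwise XOR of the heap sizes:
  0001  (1)
  1000  (8)
  ----
  1001  (9)
The nim-sum is 9 ≠ 0, so this is an N-position: the player to move can win.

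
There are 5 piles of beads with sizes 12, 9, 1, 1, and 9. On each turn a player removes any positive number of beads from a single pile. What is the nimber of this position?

12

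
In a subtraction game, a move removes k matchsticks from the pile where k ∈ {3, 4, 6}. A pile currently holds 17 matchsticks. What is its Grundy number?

Compute g(0), g(1), … for moves {3, 4, 6}:
k:     0  1  2  3  4  5  6  7  8  9 10 11 12 13 14 15 16 17
g(k):  0  0  0  1  1  1  2  2  2  0  0  0  1  1  1  2  2  2
So g(17) = 2.

2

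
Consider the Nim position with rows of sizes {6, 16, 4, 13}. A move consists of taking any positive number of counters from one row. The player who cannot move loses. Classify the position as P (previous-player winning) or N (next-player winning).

N-position

Nim-sum: 6 XOR 16 XOR 4 XOR 13 = 31.
The nim-sum is 31 ≠ 0, so this is an N-position: the player to move can win.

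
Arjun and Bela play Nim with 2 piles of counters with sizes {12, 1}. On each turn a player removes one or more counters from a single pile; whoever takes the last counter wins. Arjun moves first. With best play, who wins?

Arjun wins

Nim-sum: 12 XOR 1 = 13.
The nim-sum is 13 ≠ 0, so this is an N-position: the player to move can win; Arjun has a winning move.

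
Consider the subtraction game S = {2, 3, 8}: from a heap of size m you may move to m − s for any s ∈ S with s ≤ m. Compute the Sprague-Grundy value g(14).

2

Build the Grundy sequence with g(k) = mex{g(k−s) : s ∈ {2, 3, 8}, s ≤ k}:
g(0) = mex{} = 0
g(1) = mex{} = 0
g(2) = mex{0} = 1
g(3) = mex{0} = 1
g(4) = mex{0,1} = 2
g(5) = mex{1} = 0
g(6) = mex{1,2} = 0
g(7) = mex{0,2} = 1
g(8) = mex{0} = 1
g(9) = mex{0,1} = 2
g(10) = mex{1} = 0
g(11) = mex{1,2} = 0
g(12) = mex{0,2} = 1
g(13) = mex{0} = 1
g(14) = mex{0,1} = 2
So g(14) = 2.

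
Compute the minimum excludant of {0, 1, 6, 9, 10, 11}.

The values 0, 1 are all present; 2 is the first non-negative integer missing from the set.

2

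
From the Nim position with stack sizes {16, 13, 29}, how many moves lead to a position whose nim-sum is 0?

0

Bitwise XOR of the heap sizes:
  10000  (16)
  01101  (13)
  11101  (29)
  -----
  00000  (0)
The nim-sum is already 0, so every move leaves a nonzero nim-sum — there are no winning moves.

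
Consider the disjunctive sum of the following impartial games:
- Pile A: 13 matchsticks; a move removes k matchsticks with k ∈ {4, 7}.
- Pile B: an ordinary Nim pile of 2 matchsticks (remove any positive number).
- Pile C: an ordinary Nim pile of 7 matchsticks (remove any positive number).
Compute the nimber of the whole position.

Build the Grundy sequence for pile A with g(k) = mex{g(k−s) : s ∈ {4, 7}, s ≤ k}:
g(0) = mex{} = 0
g(1) = mex{} = 0
g(2) = mex{} = 0
g(3) = mex{} = 0
g(4) = mex{0} = 1
g(5) = mex{0} = 1
g(6) = mex{0} = 1
g(7) = mex{0} = 1
g(8) = mex{0,1} = 2
g(9) = mex{0,1} = 2
g(10) = mex{0,1} = 2
g(11) = mex{1} = 0
g(12) = mex{1,2} = 0
g(13) = mex{1,2} = 0
So g(13) = 0.
Pile B is a plain Nim pile of size 2, so its Grundy value is 2.
Pile C is a plain Nim pile of size 7, so its Grundy value is 7.
By the Sprague-Grundy theorem, the Grundy value of a sum of independent games is the XOR of the component values.
Combined value = 0 ⊕ 2 ⊕ 7 = 5.

5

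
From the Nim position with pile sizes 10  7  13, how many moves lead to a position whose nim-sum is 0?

Compute the nim-sum pairwise:
10 ^ 7 = 13
13 ^ 13 = 0
The nim-sum is already 0, so every move leaves a nonzero nim-sum — there are no winning moves.

0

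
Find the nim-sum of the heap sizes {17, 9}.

24

Write each in binary and XOR column by column:
  10001  (17)
  01001  (9)
  -----
  11000  (24)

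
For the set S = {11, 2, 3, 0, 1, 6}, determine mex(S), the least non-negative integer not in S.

4

The values 0, 1, 2, 3 are all present; 4 is the first non-negative integer missing from the set.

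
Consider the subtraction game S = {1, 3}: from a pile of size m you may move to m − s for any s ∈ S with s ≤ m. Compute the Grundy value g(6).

Build the Grundy sequence with g(k) = mex{g(k−s) : s ∈ {1, 3}, s ≤ k}:
k:     0  1  2  3  4  5  6
g(k):  0  1  0  1  0  1  0
So g(6) = 0.

0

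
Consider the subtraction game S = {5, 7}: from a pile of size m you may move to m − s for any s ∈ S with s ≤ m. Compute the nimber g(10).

Compute g(0), g(1), … for moves {5, 7}:
k:     0  1  2  3  4  5  6  7  8  9 10
g(k):  0  0  0  0  0  1  1  1  1  1  2
So g(10) = 2.

2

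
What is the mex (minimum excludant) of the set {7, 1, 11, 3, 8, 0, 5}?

2

The values 0, 1 are all present; 2 is the first non-negative integer missing from the set.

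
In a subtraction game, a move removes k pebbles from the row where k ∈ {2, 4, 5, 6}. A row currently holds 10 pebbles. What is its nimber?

1

Grundy values for subtraction set {2, 4, 5, 6}:
k:     0  1  2  3  4  5  6  7  8  9 10
g(k):  0  0  1  1  2  2  3  3  0  0  1
So g(10) = 1.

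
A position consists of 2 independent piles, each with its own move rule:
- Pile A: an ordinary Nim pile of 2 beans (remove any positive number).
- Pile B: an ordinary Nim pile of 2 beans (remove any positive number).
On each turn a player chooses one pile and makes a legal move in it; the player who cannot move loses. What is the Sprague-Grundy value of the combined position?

Pile A is a plain Nim pile of size 2, so its Grundy value is 2.
Pile B is a plain Nim pile of size 2, so its Grundy value is 2.
The value of a disjunctive sum is the nim-sum of the parts.
Combined value = 2 ⊕ 2 = 0.

0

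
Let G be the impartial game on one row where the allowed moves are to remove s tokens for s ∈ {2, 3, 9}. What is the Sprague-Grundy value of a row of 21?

2

Build the Grundy sequence with g(k) = mex{g(k−s) : s ∈ {2, 3, 9}, s ≤ k}:
k:     0  1  2  3  4  5  6  7  8  9 10 11 12 13 14 15 16 17 18 19 20 21
g(k):  0  0  1  1  2  0  0  1  1  2  2  0  0  1  1  2  0  0  1  1  2  2
So g(21) = 2.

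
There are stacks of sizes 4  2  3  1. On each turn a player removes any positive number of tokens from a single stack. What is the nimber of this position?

Nim-sum: 4 ^ 2 ^ 3 ^ 1 = 4.

4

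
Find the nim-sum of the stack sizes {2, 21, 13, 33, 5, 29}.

In binary:
  000010  (2)
  010101  (21)
  001101  (13)
  100001  (33)
  000101  (5)
  011101  (29)
  ------
  100011  (35)

35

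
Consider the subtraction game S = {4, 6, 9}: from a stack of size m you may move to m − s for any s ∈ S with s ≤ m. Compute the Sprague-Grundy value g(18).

Build the Grundy sequence with g(k) = mex{g(k−s) : s ∈ {4, 6, 9}, s ≤ k}:
k:     0  1  2  3  4  5  6  7  8  9 10 11 12 13 14 15 16 17 18
g(k):  0  0  0  0  1  1  1  1  2  2  2  2  3  0  0  0  0  1  1
So g(18) = 1.

1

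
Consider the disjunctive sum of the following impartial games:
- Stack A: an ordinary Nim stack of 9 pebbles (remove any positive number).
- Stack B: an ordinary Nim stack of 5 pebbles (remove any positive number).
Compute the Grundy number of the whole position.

Stack A is a plain Nim stack of size 9, so its Grundy value is 9.
Stack B is a plain Nim stack of size 5, so its Grundy value is 5.
By the Sprague-Grundy theorem, the Grundy value of a sum of independent games is the XOR of the component values.
Combined value = 9 ⊕ 5 = 12.

12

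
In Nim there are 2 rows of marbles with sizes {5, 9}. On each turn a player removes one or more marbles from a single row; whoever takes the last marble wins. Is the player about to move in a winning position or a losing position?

Winning position

In binary:
  0101  (5)
  1001  (9)
  ----
  1100  (12)
The nim-sum is 12 ≠ 0, so this is an N-position: the player to move can win.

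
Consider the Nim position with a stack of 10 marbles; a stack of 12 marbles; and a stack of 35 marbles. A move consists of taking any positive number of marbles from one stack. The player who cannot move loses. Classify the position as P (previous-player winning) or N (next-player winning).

Compute the nim-sum pairwise:
10 XOR 12 = 6
6 XOR 35 = 37
The nim-sum is 37 ≠ 0, so this is an N-position: the player to move can win.

N-position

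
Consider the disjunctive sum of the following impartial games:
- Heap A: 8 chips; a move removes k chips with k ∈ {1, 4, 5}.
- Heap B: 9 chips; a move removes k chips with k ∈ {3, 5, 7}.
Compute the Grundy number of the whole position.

3

For heap A, compute g(0), g(1), … with moves {1, 4, 5}:
g(0) = mex{} = 0
g(1) = mex{0} = 1
g(2) = mex{1} = 0
g(3) = mex{0} = 1
g(4) = mex{0,1} = 2
g(5) = mex{0,1,2} = 3
g(6) = mex{0,1,3} = 2
g(7) = mex{0,1,2} = 3
g(8) = mex{1,2,3} = 0
So g(8) = 0.
For heap B, compute g(0), g(1), … with moves {3, 5, 7}:
k:     0  1  2  3  4  5  6  7  8  9
g(k):  0  0  0  1  1  1  2  2  2  3
So g(9) = 3.
By the Sprague-Grundy theorem, the Grundy value of a sum of independent games is the XOR of the component values.
Combined value = 0 XOR 3 = 3.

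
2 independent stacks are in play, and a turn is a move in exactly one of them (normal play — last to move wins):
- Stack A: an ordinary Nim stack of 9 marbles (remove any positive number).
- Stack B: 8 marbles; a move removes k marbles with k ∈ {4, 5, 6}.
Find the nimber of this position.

Stack A is a plain Nim stack of size 9, so its Grundy value is 9.
Grundy values for stack B (subtraction set {4, 5, 6}):
k:     0  1  2  3  4  5  6  7  8
g(k):  0  0  0  0  1  1  1  1  2
So g(8) = 2.
The value of a disjunctive sum is the nim-sum of the parts.
Combined value = 9 ⊕ 2 = 11.

11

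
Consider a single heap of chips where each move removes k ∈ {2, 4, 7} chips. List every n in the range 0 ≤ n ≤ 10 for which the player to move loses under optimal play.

0, 1, 6, 9

Grundy values for subtraction set {2, 4, 7}:
k:     0  1  2  3  4  5  6  7  8  9 10
g(k):  0  0  1  1  2  2  0  3  1  0  2
The P-positions (g = 0) in 0..10 are 0, 1, 6, 9.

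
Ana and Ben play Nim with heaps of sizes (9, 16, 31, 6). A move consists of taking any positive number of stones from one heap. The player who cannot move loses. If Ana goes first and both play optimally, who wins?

Compute the nim-sum pairwise:
9 ⊕ 16 = 25
25 ⊕ 31 = 6
6 ⊕ 6 = 0
The nim-sum is 0, so this is a P-position: the player to move is in a losing position under optimal play; Ana is about to move from it and so loses — Ben wins.

Ben wins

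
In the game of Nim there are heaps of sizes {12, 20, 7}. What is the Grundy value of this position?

31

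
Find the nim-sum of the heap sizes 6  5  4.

Nim-sum: 6 ^ 5 ^ 4 = 7.

7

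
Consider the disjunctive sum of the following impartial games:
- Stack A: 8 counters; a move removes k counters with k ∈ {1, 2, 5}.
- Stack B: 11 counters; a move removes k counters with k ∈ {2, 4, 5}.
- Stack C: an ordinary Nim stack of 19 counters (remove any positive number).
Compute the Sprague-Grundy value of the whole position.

19

For stack A, compute g(0), g(1), … with moves {1, 2, 5}:
g(0) = mex{} = 0
g(1) = mex{0} = 1
g(2) = mex{0,1} = 2
g(3) = mex{1,2} = 0
g(4) = mex{0,2} = 1
g(5) = mex{0,1} = 2
g(6) = mex{1,2} = 0
g(7) = mex{0,2} = 1
g(8) = mex{0,1} = 2
So g(8) = 2.
For stack B, compute g(0), g(1), … with moves {2, 4, 5}:
g(0) = mex{} = 0
g(1) = mex{} = 0
g(2) = mex{0} = 1
g(3) = mex{0} = 1
g(4) = mex{0,1} = 2
g(5) = mex{0,1} = 2
g(6) = mex{0,1,2} = 3
g(7) = mex{1,2} = 0
g(8) = mex{1,2,3} = 0
g(9) = mex{0,2} = 1
g(10) = mex{0,2,3} = 1
g(11) = mex{0,1,3} = 2
So g(11) = 2.
Stack C is a plain Nim stack of size 19, so its Grundy value is 19.
By the Sprague-Grundy theorem, the Grundy value of a sum of independent games is the XOR of the component values.
Combined value = 2 XOR 2 XOR 19 = 19.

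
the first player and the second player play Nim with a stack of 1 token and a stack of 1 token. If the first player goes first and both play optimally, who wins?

Compute the nim-sum pairwise:
1 ^ 1 = 0
The nim-sum is 0, so this is a P-position: the player to move is in a losing position under optimal play; the first player is about to move from it and so loses — the second player wins.

the second player wins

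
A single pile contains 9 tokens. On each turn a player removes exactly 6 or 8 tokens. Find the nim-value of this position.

1

Build the Grundy sequence with g(k) = mex{g(k−s) : s ∈ {6, 8}, s ≤ k}:
g(0) = mex{} = 0
g(1) = mex{} = 0
g(2) = mex{} = 0
g(3) = mex{} = 0
g(4) = mex{} = 0
g(5) = mex{} = 0
g(6) = mex{0} = 1
g(7) = mex{0} = 1
g(8) = mex{0} = 1
g(9) = mex{0} = 1
So g(9) = 1.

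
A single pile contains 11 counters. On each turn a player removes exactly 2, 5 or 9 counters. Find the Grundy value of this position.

0

Build the Grundy sequence with g(k) = mex{g(k−s) : s ∈ {2, 5, 9}, s ≤ k}:
g(0) = mex{} = 0
g(1) = mex{} = 0
g(2) = mex{0} = 1
g(3) = mex{0} = 1
g(4) = mex{1} = 0
g(5) = mex{0,1} = 2
g(6) = mex{0} = 1
g(7) = mex{1,2} = 0
g(8) = mex{1} = 0
g(9) = mex{0} = 1
g(10) = mex{0,2} = 1
g(11) = mex{1} = 0
So g(11) = 0.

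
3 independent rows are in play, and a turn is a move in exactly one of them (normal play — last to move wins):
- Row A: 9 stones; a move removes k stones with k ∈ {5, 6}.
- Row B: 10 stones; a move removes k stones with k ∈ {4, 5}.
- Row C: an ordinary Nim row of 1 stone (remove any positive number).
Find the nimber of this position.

For row A, compute g(0), g(1), … with moves {5, 6}:
k:     0  1  2  3  4  5  6  7  8  9
g(k):  0  0  0  0  0  1  1  1  1  1
So g(9) = 1.
For row B, compute g(0), g(1), … with moves {4, 5}:
g(0) = mex{} = 0
g(1) = mex{} = 0
g(2) = mex{} = 0
g(3) = mex{} = 0
g(4) = mex{0} = 1
g(5) = mex{0} = 1
g(6) = mex{0} = 1
g(7) = mex{0} = 1
g(8) = mex{0,1} = 2
g(9) = mex{1} = 0
g(10) = mex{1} = 0
So g(10) = 0.
Row C is a plain Nim row of size 1, so its Grundy value is 1.
By the Sprague-Grundy theorem, the Grundy value of a sum of independent games is the XOR of the component values.
Combined value = 1 ⊕ 0 ⊕ 1 = 0.

0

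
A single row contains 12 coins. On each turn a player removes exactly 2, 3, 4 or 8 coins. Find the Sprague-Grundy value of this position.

Compute g(0), g(1), … for moves {2, 3, 4, 8}:
g(0) = mex{} = 0
g(1) = mex{} = 0
g(2) = mex{0} = 1
g(3) = mex{0} = 1
g(4) = mex{0,1} = 2
g(5) = mex{0,1} = 2
g(6) = mex{1,2} = 0
g(7) = mex{1,2} = 0
g(8) = mex{0,2} = 1
g(9) = mex{0,2} = 1
g(10) = mex{0,1} = 2
g(11) = mex{0,1} = 2
g(12) = mex{1,2} = 0
So g(12) = 0.

0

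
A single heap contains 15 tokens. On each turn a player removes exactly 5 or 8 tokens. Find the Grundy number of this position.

0

Compute g(0), g(1), … for moves {5, 8}:
k:     0  1  2  3  4  5  6  7  8  9 10 11 12 13 14 15
g(k):  0  0  0  0  0  1  1  1  1  1  2  2  2  0  0  0
So g(15) = 0.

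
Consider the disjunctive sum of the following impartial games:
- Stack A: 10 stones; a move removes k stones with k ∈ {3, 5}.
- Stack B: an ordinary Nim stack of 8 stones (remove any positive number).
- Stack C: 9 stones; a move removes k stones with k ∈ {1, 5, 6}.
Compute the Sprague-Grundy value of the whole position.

For stack A, compute g(0), g(1), … with moves {3, 5}:
k:     0  1  2  3  4  5  6  7  8  9 10
g(k):  0  0  0  1  1  1  2  2  0  0  0
So g(10) = 0.
Stack B is a plain Nim stack of size 8, so its Grundy value is 8.
For stack C, compute g(0), g(1), … with moves {1, 5, 6}:
k:     0  1  2  3  4  5  6  7  8  9
g(k):  0  1  0  1  0  1  2  3  2  3
So g(9) = 3.
The value of a disjunctive sum is the nim-sum of the parts.
Combined value = 0 XOR 8 XOR 3 = 11.

11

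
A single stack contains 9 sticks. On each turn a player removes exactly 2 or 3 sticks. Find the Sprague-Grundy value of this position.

2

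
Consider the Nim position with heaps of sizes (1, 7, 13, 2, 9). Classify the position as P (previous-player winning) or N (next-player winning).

P-position

Bitwise XOR of the heap sizes:
  0001  (1)
  0111  (7)
  1101  (13)
  0010  (2)
  1001  (9)
  ----
  0000  (0)
The nim-sum is 0, so this is a P-position: the player to move is in a losing position under optimal play.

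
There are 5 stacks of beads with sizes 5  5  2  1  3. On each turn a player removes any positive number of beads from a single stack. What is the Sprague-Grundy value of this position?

0

In binary:
  101  (5)
  101  (5)
  010  (2)
  001  (1)
  011  (3)
  ---
  000  (0)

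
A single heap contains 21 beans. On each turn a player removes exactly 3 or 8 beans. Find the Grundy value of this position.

Grundy values for subtraction set {3, 8}:
k:     0  1  2  3  4  5  6  7  8  9 10 11 12 13 14 15 16 17 18 19 20 21
g(k):  0  0  0  1  1  1  0  0  2  1  1  0  0  0  1  1  1  0  0  2  1  1
So g(21) = 1.

1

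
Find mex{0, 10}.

0 is in the set but 1 is not, so the mex is 1.

1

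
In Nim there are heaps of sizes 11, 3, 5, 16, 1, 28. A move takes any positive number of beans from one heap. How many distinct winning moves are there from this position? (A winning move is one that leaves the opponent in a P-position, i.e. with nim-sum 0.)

0

Nim-sum: 11 ^ 3 ^ 5 ^ 16 ^ 1 ^ 28 = 0.
The nim-sum is already 0, so every move leaves a nonzero nim-sum — there are no winning moves.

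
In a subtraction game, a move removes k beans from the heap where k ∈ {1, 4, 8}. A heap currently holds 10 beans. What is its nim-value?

Build the Grundy sequence with g(k) = mex{g(k−s) : s ∈ {1, 4, 8}, s ≤ k}:
g(0) = mex{} = 0
g(1) = mex{0} = 1
g(2) = mex{1} = 0
g(3) = mex{0} = 1
g(4) = mex{0,1} = 2
g(5) = mex{1,2} = 0
g(6) = mex{0} = 1
g(7) = mex{1} = 0
g(8) = mex{0,2} = 1
g(9) = mex{0,1} = 2
g(10) = mex{0,1,2} = 3
So g(10) = 3.

3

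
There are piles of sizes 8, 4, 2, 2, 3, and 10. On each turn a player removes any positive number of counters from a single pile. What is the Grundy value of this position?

5

Compute the nim-sum pairwise:
8 ⊕ 4 = 12
12 ⊕ 2 = 14
14 ⊕ 2 = 12
12 ⊕ 3 = 15
15 ⊕ 10 = 5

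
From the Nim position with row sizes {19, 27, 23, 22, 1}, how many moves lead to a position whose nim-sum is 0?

Nim-sum: 19 ⊕ 27 ⊕ 23 ⊕ 22 ⊕ 1 = 8.
The overall nim-sum is X = 8. A row of size p has a winning move iff p XOR X < p (reduce it to p XOR X).
  19: 19 XOR 8 = 27 ≥ 19 — no move.
  27: 27 XOR 8 = 19 < 27 — winning move (to 19).
  23: 23 XOR 8 = 31 ≥ 23 — no move.
  22: 22 XOR 8 = 30 ≥ 22 — no move.
  1: 1 XOR 8 = 9 ≥ 1 — no move.
That gives 1 winning move.

1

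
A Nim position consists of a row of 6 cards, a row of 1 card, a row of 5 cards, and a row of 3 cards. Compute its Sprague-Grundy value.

Write each in binary and XOR column by column:
  110  (6)
  001  (1)
  101  (5)
  011  (3)
  ---
  001  (1)

1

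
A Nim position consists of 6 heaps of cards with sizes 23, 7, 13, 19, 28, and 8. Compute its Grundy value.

26

Write each in binary and XOR column by column:
  10111  (23)
  00111  (7)
  01101  (13)
  10011  (19)
  11100  (28)
  01000  (8)
  -----
  11010  (26)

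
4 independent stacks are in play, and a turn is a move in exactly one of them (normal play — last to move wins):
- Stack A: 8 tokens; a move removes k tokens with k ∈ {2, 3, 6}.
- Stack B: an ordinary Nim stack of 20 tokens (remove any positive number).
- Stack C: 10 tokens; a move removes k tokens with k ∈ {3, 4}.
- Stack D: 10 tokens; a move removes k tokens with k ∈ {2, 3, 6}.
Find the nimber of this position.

23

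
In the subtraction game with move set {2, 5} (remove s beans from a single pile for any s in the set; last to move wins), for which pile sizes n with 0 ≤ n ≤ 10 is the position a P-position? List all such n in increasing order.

Build the Grundy sequence with g(k) = mex{g(k−s) : s ∈ {2, 5}, s ≤ k}:
g(0) = mex{} = 0
g(1) = mex{} = 0
g(2) = mex{0} = 1
g(3) = mex{0} = 1
g(4) = mex{1} = 0
g(5) = mex{0,1} = 2
g(6) = mex{0} = 1
g(7) = mex{1,2} = 0
g(8) = mex{1} = 0
g(9) = mex{0} = 1
g(10) = mex{0,2} = 1
The P-positions (g = 0) in 0..10 are 0, 1, 4, 7, 8.

0, 1, 4, 7, 8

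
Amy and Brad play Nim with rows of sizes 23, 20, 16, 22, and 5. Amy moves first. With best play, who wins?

Brad wins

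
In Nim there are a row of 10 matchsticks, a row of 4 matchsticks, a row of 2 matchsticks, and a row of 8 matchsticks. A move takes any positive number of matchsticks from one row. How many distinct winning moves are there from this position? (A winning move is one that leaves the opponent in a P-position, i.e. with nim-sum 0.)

1

Compute the nim-sum pairwise:
10 ⊕ 4 = 14
14 ⊕ 2 = 12
12 ⊕ 8 = 4
The overall nim-sum is X = 4. A row of size p has a winning move iff p XOR X < p (reduce it to p XOR X).
  10: 10 XOR 4 = 14 ≥ 10 — no move.
  4: 4 XOR 4 = 0 < 4 — winning move (to 0).
  2: 2 XOR 4 = 6 ≥ 2 — no move.
  8: 8 XOR 4 = 12 ≥ 8 — no move.
That gives 1 winning move.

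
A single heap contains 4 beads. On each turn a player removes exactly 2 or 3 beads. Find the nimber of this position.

Compute g(0), g(1), … for moves {2, 3}:
g(0) = mex{} = 0
g(1) = mex{} = 0
g(2) = mex{0} = 1
g(3) = mex{0} = 1
g(4) = mex{0,1} = 2
So g(4) = 2.

2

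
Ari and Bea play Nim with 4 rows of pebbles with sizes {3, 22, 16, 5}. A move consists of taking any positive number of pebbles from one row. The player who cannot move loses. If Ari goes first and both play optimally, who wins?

Compute the nim-sum pairwise:
3 ^ 22 = 21
21 ^ 16 = 5
5 ^ 5 = 0
The nim-sum is 0, so this is a P-position: the player to move is in a losing position under optimal play; Ari is about to move from it and so loses — Bea wins.

Bea wins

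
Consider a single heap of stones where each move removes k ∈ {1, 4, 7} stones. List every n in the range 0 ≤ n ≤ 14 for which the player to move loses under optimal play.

0, 2, 5, 8, 10, 13

Grundy values for subtraction set {1, 4, 7}:
k:     0  1  2  3  4  5  6  7  8  9 10 11 12 13 14
g(k):  0  1  0  1  2  0  1  2  0  1  0  1  2  0  1
The P-positions (g = 0) in 0..14 are 0, 2, 5, 8, 10, 13.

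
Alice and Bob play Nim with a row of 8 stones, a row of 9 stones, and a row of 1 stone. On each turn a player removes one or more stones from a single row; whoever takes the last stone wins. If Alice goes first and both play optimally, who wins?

Bob wins

Compute the nim-sum pairwise:
8 ⊕ 9 = 1
1 ⊕ 1 = 0
The nim-sum is 0, so this is a P-position: the player to move is in a losing position under optimal play; Alice is about to move from it and so loses — Bob wins.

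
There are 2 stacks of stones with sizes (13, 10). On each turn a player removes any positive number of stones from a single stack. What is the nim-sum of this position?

7

Write each in binary and XOR column by column:
  1101  (13)
  1010  (10)
  ----
  0111  (7)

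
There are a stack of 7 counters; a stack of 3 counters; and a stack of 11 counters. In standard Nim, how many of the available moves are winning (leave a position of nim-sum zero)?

1

Write each in binary and XOR column by column:
  0111  (7)
  0011  (3)
  1011  (11)
  ----
  1111  (15)
The overall nim-sum is X = 15. A stack of size p has a winning move iff p XOR X < p (reduce it to p XOR X).
  7: 7 XOR 15 = 8 ≥ 7 — no move.
  3: 3 XOR 15 = 12 ≥ 3 — no move.
  11: 11 XOR 15 = 4 < 11 — winning move (to 4).
That gives 1 winning move.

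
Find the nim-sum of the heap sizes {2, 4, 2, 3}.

7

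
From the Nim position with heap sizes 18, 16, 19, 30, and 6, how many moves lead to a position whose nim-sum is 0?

Compute the nim-sum pairwise:
18 ⊕ 16 = 2
2 ⊕ 19 = 17
17 ⊕ 30 = 15
15 ⊕ 6 = 9
The overall nim-sum is X = 9. A heap of size p has a winning move iff p XOR X < p (reduce it to p XOR X).
  18: 18 XOR 9 = 27 ≥ 18 — no move.
  16: 16 XOR 9 = 25 ≥ 16 — no move.
  19: 19 XOR 9 = 26 ≥ 19 — no move.
  30: 30 XOR 9 = 23 < 30 — winning move (to 23).
  6: 6 XOR 9 = 15 ≥ 6 — no move.
That gives 1 winning move.

1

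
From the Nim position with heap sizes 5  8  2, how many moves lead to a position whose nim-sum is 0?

In binary:
  0101  (5)
  1000  (8)
  0010  (2)
  ----
  1111  (15)
The overall nim-sum is X = 15. A heap of size p has a winning move iff p XOR X < p (reduce it to p XOR X).
  5: 5 XOR 15 = 10 ≥ 5 — no move.
  8: 8 XOR 15 = 7 < 8 — winning move (to 7).
  2: 2 XOR 15 = 13 ≥ 2 — no move.
That gives 1 winning move.

1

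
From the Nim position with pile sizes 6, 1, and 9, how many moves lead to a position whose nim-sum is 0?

In binary:
  0110  (6)
  0001  (1)
  1001  (9)
  ----
  1110  (14)
The overall nim-sum is X = 14. A pile of size p has a winning move iff p XOR X < p (reduce it to p XOR X).
  6: 6 XOR 14 = 8 ≥ 6 — no move.
  1: 1 XOR 14 = 15 ≥ 1 — no move.
  9: 9 XOR 14 = 7 < 9 — winning move (to 7).
That gives 1 winning move.

1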